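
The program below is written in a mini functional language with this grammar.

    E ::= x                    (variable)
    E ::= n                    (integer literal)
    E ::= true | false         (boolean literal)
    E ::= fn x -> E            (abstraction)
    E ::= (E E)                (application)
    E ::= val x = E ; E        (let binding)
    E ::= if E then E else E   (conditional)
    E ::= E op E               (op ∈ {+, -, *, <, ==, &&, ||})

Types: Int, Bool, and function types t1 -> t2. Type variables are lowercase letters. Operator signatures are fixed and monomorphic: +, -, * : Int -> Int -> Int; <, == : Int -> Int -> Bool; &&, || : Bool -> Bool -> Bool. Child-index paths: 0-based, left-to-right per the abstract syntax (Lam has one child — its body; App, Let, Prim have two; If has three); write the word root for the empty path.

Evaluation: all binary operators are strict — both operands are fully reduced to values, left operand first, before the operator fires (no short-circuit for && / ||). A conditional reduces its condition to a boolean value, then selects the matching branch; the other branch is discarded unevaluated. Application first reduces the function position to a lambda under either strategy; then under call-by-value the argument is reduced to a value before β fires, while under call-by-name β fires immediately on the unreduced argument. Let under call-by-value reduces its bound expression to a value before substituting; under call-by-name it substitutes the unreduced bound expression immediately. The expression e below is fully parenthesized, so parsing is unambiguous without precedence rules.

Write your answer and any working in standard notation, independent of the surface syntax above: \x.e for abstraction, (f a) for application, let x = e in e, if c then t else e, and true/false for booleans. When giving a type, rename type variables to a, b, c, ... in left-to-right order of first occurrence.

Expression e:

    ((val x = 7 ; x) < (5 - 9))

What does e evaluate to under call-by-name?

Trace:
step 0: ((let x = 7 in x) < (5 - 9))
step 1: [let@0] (7 < (5 - 9))
step 2: [delta@1] (7 < -4)
step 3: [delta@root] false

Answer: false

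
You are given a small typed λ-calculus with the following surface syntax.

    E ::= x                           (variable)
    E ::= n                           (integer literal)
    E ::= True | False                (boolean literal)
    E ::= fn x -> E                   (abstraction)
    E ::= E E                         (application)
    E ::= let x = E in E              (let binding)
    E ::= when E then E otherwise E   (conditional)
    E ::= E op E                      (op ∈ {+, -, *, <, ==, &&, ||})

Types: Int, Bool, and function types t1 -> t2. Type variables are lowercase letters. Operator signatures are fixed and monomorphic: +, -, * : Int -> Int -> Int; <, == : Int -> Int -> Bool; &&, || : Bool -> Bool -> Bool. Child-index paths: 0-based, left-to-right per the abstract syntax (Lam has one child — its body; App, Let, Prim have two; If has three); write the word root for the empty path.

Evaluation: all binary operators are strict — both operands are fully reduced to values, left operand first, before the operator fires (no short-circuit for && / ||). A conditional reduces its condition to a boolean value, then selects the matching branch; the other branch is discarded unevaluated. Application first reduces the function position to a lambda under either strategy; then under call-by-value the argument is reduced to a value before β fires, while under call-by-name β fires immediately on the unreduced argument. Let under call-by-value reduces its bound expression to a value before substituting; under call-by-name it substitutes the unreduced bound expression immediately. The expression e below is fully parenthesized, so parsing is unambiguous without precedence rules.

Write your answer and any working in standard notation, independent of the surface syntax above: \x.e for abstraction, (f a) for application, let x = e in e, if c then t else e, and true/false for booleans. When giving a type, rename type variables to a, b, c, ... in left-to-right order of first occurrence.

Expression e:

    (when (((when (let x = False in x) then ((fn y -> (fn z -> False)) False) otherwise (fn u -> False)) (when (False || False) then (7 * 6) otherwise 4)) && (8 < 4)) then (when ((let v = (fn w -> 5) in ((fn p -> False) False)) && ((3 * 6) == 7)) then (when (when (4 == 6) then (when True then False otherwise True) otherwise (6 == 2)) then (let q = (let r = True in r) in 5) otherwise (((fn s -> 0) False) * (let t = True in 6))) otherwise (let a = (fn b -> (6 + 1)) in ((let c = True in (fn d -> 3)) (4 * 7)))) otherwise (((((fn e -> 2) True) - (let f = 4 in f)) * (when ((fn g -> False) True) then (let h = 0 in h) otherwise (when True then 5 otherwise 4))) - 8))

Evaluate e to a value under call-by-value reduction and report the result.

Working:
step 0: (if (((if (let x = false in x) then ((\y.(\z.false)) false) else (\u.false)) (if (false || false) then (7 * 6) else 4)) && (8 < 4)) then (if ((let v = (\w.5) in ((\p.false) false)) && ((3 * 6) == 7)) then (if (if (4 == 6) then (if true then false else true) else (6 == 2)) then (let q = (let r = true in r) in 5) else (((\s.0) false) * (let t = true in 6))) else (let a = (\b.(6 + 1)) in ((let c = true in (\d.3)) (4 * 7)))) else (((((\e.2) true) - (let f = 4 in f)) * (if ((\g.false) true) then (let h = 0 in h) else (if true then 5 else 4))) - 8))
step 1: [let@0.0.0.0] (if (((if false then ((\y.(\z.false)) false) else (\u.false)) (if (false || false) then (7 * 6) else 4)) && (8 < 4)) then (if ((let v = (\w.5) in ((\p.false) false)) && ((3 * 6) == 7)) then (if (if (4 == 6) then (if true then false else true) else (6 == 2)) then (let q = (let r = true in r) in 5) else (((\s.0) false) * (let t = true in 6))) else (let a = (\b.(6 + 1)) in ((let c = true in (\d.3)) (4 * 7)))) else (((((\e.2) true) - (let f = 4 in f)) * (if ((\g.false) true) then (let h = 0 in h) else (if true then 5 else 4))) - 8))
step 2: [if@0.0.0] (if (((\u.false) (if (false || false) then (7 * 6) else 4)) && (8 < 4)) then (if ((let v = (\w.5) in ((\p.false) false)) && ((3 * 6) == 7)) then (if (if (4 == 6) then (if true then false else true) else (6 == 2)) then (let q = (let r = true in r) in 5) else (((\s.0) false) * (let t = true in 6))) else (let a = (\b.(6 + 1)) in ((let c = true in (\d.3)) (4 * 7)))) else (((((\e.2) true) - (let f = 4 in f)) * (if ((\g.false) true) then (let h = 0 in h) else (if true then 5 else 4))) - 8))
step 3: [delta@0.0.1.0] (if (((\u.false) (if false then (7 * 6) else 4)) && (8 < 4)) then (if ((let v = (\w.5) in ((\p.false) false)) && ((3 * 6) == 7)) then (if (if (4 == 6) then (if true then false else true) else (6 == 2)) then (let q = (let r = true in r) in 5) else (((\s.0) false) * (let t = true in 6))) else (let a = (\b.(6 + 1)) in ((let c = true in (\d.3)) (4 * 7)))) else (((((\e.2) true) - (let f = 4 in f)) * (if ((\g.false) true) then (let h = 0 in h) else (if true then 5 else 4))) - 8))
step 4: [if@0.0.1] (if (((\u.false) 4) && (8 < 4)) then (if ((let v = (\w.5) in ((\p.false) false)) && ((3 * 6) == 7)) then (if (if (4 == 6) then (if true then false else true) else (6 == 2)) then (let q = (let r = true in r) in 5) else (((\s.0) false) * (let t = true in 6))) else (let a = (\b.(6 + 1)) in ((let c = true in (\d.3)) (4 * 7)))) else (((((\e.2) true) - (let f = 4 in f)) * (if ((\g.false) true) then (let h = 0 in h) else (if true then 5 else 4))) - 8))
step 5: [beta@0.0] (if (false && (8 < 4)) then (if ((let v = (\w.5) in ((\p.false) false)) && ((3 * 6) == 7)) then (if (if (4 == 6) then (if true then false else true) else (6 == 2)) then (let q = (let r = true in r) in 5) else (((\s.0) false) * (let t = true in 6))) else (let a = (\b.(6 + 1)) in ((let c = true in (\d.3)) (4 * 7)))) else (((((\e.2) true) - (let f = 4 in f)) * (if ((\g.false) true) then (let h = 0 in h) else (if true then 5 else 4))) - 8))
step 6: [delta@0.1] (if (false && false) then (if ((let v = (\w.5) in ((\p.false) false)) && ((3 * 6) == 7)) then (if (if (4 == 6) then (if true then false else true) else (6 == 2)) then (let q = (let r = true in r) in 5) else (((\s.0) false) * (let t = true in 6))) else (let a = (\b.(6 + 1)) in ((let c = true in (\d.3)) (4 * 7)))) else (((((\e.2) true) - (let f = 4 in f)) * (if ((\g.false) true) then (let h = 0 in h) else (if true then 5 else 4))) - 8))
step 7: [delta@0] (if false then (if ((let v = (\w.5) in ((\p.false) false)) && ((3 * 6) == 7)) then (if (if (4 == 6) then (if true then false else true) else (6 == 2)) then (let q = (let r = true in r) in 5) else (((\s.0) false) * (let t = true in 6))) else (let a = (\b.(6 + 1)) in ((let c = true in (\d.3)) (4 * 7)))) else (((((\e.2) true) - (let f = 4 in f)) * (if ((\g.false) true) then (let h = 0 in h) else (if true then 5 else 4))) - 8))
step 8: [if@root] (((((\e.2) true) - (let f = 4 in f)) * (if ((\g.false) true) then (let h = 0 in h) else (if true then 5 else 4))) - 8)
step 9: [beta@0.0.0] (((2 - (let f = 4 in f)) * (if ((\g.false) true) then (let h = 0 in h) else (if true then 5 else 4))) - 8)
step 10: [let@0.0.1] (((2 - 4) * (if ((\g.false) true) then (let h = 0 in h) else (if true then 5 else 4))) - 8)
step 11: [delta@0.0] ((-2 * (if ((\g.false) true) then (let h = 0 in h) else (if true then 5 else 4))) - 8)
step 12: [beta@0.1.0] ((-2 * (if false then (let h = 0 in h) else (if true then 5 else 4))) - 8)
step 13: [if@0.1] ((-2 * (if true then 5 else 4)) - 8)
step 14: [if@0.1] ((-2 * 5) - 8)
step 15: [delta@0] (-10 - 8)
step 16: [delta@root] -18

Answer: -18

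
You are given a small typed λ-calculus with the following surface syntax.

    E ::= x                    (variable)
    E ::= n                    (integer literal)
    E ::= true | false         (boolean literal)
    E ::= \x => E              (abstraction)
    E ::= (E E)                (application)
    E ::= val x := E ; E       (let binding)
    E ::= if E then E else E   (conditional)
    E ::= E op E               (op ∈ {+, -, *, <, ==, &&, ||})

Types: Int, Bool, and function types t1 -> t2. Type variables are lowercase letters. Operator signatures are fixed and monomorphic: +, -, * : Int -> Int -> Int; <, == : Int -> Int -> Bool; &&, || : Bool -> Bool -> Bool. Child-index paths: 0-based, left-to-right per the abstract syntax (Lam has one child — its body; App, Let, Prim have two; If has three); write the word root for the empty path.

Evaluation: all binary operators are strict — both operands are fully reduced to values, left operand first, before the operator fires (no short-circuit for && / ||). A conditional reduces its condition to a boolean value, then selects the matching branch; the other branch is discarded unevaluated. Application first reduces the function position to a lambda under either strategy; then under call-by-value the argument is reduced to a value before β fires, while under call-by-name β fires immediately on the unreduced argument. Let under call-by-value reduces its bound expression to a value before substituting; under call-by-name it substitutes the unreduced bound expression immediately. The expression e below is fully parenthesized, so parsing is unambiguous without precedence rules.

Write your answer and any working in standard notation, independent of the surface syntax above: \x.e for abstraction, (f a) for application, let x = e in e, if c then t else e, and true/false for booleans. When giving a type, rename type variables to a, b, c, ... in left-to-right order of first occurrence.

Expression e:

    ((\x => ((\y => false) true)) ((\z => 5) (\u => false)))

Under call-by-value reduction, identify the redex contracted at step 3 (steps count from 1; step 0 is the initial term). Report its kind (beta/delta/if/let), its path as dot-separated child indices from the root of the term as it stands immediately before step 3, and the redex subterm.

Derivation:
step 0: ((\x.((\y.false) true)) ((\z.5) (\u.false)))
step 1: [beta@1] ((\x.((\y.false) true)) 5)
step 2: [beta@root] ((\y.false) true)
step 3: [beta@root] false

Answer: beta at root : ((\y.false) true)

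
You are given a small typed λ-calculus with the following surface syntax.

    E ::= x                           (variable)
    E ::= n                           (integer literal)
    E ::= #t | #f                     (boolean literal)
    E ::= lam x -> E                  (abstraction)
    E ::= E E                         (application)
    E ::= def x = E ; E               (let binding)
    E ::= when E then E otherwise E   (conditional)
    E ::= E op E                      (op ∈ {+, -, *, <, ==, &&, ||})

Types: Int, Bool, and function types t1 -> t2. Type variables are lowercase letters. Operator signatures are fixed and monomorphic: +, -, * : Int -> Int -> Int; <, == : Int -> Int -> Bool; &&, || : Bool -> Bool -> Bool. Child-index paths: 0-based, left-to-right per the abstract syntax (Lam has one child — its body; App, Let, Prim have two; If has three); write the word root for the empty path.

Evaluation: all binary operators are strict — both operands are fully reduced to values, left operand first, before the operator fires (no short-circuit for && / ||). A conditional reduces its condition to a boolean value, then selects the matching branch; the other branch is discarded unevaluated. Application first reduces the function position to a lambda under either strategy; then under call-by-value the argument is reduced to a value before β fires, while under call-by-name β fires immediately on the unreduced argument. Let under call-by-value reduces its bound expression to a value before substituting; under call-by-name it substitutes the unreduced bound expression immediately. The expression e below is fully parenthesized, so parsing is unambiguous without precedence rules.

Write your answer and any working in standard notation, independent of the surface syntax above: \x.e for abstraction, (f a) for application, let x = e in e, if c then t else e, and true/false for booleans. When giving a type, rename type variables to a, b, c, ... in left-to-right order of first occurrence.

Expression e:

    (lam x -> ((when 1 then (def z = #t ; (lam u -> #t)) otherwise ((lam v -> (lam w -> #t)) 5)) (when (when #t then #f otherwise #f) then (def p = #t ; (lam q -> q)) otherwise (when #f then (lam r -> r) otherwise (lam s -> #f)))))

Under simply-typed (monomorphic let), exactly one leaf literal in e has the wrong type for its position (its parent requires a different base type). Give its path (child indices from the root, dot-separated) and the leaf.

Answer: 0.0.0 : 1

Derivation:
  unify Int ~ Bool
  FAIL: mismatch Int ~ Bool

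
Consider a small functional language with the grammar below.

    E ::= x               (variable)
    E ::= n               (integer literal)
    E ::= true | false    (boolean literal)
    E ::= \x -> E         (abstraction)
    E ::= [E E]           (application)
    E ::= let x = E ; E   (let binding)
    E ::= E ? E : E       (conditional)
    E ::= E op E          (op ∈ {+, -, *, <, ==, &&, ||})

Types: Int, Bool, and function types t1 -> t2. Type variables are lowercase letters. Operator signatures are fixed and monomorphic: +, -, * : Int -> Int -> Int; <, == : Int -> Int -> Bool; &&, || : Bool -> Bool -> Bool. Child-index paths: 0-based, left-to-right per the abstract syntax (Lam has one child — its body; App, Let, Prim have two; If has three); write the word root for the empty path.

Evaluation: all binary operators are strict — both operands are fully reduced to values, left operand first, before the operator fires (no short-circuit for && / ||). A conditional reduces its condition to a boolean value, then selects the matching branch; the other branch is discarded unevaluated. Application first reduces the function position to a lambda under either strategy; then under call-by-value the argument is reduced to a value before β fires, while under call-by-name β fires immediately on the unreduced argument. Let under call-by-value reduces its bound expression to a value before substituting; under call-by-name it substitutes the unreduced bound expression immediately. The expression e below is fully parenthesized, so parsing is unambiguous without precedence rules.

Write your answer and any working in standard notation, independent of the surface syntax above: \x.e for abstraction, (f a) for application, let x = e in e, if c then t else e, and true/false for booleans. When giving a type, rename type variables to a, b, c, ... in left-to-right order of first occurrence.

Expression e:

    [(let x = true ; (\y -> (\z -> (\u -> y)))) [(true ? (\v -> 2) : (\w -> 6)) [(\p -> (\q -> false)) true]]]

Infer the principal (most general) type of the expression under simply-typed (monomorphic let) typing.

Answer: a -> b -> Int

Derivation:
let x : Bool
y : a
\u._ : c -> a
\z._ : b -> c -> a
\y._ : a -> b -> c -> a
  unify Bool ~ Bool
\v._ : d -> Int
\w._ : e -> Int
  unify d -> Int ~ e -> Int
  unify d ~ e
  unify Int ~ Int
\q._ : g -> Bool
\p._ : f -> g -> Bool
  unify f -> g -> Bool ~ Bool -> h
  unify f ~ Bool
  unify g -> Bool ~ h
_ _ : g -> Bool
  unify e -> Int ~ (g -> Bool) -> i
  unify e ~ g -> Bool
  unify Int ~ i
_ _ : Int
  unify a -> b -> c -> a ~ Int -> j
  unify a ~ Int
  unify b -> c -> Int ~ j
_ _ : b -> c -> Int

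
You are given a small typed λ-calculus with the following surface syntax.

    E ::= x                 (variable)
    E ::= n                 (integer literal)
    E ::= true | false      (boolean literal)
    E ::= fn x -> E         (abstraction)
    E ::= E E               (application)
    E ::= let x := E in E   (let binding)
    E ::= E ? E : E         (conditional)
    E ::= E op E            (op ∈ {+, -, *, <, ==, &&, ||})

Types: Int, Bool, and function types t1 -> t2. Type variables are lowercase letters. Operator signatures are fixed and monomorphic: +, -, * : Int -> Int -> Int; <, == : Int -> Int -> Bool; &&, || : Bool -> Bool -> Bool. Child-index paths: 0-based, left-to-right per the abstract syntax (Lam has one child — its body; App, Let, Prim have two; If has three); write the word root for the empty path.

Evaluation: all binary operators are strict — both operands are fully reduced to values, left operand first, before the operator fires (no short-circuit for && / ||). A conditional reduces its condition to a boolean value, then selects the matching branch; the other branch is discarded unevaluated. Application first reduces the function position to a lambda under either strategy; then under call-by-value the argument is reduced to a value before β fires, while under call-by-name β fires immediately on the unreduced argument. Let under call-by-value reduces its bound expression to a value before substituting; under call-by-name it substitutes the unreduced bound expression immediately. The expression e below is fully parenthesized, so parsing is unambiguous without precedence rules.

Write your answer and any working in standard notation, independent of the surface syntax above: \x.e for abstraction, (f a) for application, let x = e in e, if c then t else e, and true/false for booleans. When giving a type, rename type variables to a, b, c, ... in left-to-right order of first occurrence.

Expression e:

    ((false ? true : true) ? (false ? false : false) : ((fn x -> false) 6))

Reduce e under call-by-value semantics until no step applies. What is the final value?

Answer: false

Derivation:
step 0: (if (if false then true else true) then (if false then false else false) else ((\x.false) 6))
step 1: [if@0] (if true then (if false then false else false) else ((\x.false) 6))
step 2: [if@root] (if false then false else false)
step 3: [if@root] false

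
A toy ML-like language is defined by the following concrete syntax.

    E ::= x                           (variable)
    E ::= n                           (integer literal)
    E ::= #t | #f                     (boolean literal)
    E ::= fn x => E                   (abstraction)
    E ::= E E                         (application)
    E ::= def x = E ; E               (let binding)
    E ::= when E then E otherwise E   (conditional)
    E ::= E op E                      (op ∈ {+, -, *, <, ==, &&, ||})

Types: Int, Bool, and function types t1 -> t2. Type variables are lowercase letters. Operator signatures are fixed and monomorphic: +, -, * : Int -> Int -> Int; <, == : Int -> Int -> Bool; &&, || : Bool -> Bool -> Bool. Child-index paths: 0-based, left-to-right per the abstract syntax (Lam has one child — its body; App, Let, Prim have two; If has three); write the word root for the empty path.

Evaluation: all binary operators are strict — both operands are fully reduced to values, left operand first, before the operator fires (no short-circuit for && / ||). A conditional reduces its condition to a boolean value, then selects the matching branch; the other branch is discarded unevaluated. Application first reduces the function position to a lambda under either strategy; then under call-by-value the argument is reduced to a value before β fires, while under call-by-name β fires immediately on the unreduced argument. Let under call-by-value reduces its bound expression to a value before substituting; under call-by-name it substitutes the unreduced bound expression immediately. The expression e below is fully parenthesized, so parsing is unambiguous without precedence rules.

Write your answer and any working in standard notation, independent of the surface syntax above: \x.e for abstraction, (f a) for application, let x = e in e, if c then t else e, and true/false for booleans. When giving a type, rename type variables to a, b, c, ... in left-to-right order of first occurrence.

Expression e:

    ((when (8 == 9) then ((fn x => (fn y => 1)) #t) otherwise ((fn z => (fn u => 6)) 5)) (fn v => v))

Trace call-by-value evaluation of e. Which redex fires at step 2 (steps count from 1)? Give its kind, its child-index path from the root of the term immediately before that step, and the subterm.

Working:
step 0: ((if (8 == 9) then ((\x.(\y.1)) true) else ((\z.(\u.6)) 5)) (\v.v))
step 1: [delta@0.0] ((if false then ((\x.(\y.1)) true) else ((\z.(\u.6)) 5)) (\v.v))
step 2: [if@0] (((\z.(\u.6)) 5) (\v.v))

Answer: if at 0 : (if false then ((\x.(\y.1)) true) else ((\z.(\u.6)) 5))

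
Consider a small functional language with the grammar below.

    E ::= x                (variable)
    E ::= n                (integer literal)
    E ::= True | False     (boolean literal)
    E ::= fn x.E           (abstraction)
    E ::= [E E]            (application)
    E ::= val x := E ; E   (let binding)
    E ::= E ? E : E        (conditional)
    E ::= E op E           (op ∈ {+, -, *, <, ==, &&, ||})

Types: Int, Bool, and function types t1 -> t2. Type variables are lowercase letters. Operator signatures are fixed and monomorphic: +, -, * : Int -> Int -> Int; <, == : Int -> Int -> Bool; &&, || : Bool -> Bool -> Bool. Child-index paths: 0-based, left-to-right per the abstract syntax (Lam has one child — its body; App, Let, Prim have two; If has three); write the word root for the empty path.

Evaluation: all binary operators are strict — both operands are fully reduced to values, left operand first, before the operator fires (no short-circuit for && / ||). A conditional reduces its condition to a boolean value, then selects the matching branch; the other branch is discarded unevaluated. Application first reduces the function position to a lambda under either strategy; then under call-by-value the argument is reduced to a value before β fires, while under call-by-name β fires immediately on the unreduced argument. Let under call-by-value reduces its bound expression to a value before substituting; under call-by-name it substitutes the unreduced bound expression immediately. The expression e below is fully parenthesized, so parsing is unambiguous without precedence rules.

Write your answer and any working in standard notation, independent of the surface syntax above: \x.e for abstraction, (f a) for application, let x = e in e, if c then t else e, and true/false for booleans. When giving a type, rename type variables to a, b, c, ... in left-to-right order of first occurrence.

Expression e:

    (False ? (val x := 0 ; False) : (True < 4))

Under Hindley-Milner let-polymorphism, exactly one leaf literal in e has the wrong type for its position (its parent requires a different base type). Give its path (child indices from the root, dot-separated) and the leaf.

Answer: 2.0 : true

Derivation:
  unify Bool ~ Bool
let x : Int
  unify Bool ~ Int
  FAIL: mismatch Bool ~ Int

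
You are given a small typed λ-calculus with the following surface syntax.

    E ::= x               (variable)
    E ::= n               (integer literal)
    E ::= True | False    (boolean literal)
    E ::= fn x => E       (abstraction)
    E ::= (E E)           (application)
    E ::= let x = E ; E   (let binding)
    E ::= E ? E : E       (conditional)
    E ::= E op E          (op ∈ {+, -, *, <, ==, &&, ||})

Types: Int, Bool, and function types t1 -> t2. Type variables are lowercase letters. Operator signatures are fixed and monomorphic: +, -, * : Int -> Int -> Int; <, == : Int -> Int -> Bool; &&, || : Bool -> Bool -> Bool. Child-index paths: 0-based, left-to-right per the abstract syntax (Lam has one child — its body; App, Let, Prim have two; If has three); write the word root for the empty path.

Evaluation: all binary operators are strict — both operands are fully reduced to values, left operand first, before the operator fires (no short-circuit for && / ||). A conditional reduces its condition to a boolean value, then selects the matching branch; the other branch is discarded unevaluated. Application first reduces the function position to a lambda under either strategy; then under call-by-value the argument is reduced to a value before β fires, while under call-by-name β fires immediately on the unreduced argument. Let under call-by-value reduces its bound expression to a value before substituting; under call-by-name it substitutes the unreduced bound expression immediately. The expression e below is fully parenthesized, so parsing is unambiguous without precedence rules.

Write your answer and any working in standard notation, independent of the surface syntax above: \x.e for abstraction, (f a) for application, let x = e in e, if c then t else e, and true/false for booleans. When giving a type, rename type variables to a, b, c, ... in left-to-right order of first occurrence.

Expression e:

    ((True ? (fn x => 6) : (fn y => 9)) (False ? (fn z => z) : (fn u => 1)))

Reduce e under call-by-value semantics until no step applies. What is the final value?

Working:
step 0: ((if true then (\x.6) else (\y.9)) (if false then (\z.z) else (\u.1)))
step 1: [if@0] ((\x.6) (if false then (\z.z) else (\u.1)))
step 2: [if@1] ((\x.6) (\u.1))
step 3: [beta@root] 6

Answer: 6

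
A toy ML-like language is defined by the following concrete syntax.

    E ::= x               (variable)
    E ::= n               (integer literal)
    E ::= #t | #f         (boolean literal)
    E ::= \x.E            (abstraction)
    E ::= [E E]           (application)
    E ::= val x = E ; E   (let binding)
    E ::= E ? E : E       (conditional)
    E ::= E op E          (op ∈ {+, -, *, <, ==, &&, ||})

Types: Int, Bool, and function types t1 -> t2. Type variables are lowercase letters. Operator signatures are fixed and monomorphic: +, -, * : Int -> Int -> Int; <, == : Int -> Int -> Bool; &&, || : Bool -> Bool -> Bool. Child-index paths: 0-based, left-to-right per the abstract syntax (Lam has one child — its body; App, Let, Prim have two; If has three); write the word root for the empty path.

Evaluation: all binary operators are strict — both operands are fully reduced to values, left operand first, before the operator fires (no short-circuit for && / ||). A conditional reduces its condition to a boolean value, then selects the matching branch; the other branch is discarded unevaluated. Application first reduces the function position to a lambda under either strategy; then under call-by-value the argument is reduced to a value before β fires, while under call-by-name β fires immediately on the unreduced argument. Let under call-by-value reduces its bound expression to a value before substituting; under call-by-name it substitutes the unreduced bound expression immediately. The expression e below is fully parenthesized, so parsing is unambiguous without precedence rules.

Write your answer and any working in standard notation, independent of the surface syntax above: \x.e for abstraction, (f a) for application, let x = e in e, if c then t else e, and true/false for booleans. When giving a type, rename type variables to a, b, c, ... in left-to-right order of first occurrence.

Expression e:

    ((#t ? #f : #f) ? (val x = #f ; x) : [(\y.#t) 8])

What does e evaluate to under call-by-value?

Derivation:
step 0: (if (if true then false else false) then (let x = false in x) else ((\y.true) 8))
step 1: [if@0] (if false then (let x = false in x) else ((\y.true) 8))
step 2: [if@root] ((\y.true) 8)
step 3: [beta@root] true

Answer: true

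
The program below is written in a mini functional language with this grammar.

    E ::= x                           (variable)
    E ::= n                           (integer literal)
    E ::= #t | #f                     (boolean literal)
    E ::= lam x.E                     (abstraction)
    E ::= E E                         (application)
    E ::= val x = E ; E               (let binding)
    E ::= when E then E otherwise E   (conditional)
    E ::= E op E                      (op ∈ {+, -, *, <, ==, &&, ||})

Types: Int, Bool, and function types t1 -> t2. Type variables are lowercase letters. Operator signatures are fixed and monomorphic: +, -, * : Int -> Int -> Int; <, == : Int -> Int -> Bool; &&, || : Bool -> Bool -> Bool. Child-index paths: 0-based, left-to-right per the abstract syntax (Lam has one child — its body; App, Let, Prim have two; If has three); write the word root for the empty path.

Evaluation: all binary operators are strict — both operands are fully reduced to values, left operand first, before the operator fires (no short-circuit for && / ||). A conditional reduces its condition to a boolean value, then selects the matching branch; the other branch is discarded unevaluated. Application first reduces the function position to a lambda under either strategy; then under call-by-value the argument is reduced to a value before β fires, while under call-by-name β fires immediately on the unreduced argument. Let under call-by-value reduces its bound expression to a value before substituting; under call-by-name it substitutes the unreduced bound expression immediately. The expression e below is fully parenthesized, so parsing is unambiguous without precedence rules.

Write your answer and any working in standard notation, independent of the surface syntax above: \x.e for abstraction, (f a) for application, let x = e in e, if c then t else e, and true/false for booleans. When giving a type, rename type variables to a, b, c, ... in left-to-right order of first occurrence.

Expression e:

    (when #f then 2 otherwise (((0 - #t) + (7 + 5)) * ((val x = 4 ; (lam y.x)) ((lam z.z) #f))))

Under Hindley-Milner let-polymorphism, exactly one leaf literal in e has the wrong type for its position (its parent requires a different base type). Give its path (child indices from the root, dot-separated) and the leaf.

Trace:
  unify Bool ~ Bool
  unify Int ~ Int
  unify Bool ~ Int
  FAIL: mismatch Bool ~ Int

Answer: 2.0.0.1 : true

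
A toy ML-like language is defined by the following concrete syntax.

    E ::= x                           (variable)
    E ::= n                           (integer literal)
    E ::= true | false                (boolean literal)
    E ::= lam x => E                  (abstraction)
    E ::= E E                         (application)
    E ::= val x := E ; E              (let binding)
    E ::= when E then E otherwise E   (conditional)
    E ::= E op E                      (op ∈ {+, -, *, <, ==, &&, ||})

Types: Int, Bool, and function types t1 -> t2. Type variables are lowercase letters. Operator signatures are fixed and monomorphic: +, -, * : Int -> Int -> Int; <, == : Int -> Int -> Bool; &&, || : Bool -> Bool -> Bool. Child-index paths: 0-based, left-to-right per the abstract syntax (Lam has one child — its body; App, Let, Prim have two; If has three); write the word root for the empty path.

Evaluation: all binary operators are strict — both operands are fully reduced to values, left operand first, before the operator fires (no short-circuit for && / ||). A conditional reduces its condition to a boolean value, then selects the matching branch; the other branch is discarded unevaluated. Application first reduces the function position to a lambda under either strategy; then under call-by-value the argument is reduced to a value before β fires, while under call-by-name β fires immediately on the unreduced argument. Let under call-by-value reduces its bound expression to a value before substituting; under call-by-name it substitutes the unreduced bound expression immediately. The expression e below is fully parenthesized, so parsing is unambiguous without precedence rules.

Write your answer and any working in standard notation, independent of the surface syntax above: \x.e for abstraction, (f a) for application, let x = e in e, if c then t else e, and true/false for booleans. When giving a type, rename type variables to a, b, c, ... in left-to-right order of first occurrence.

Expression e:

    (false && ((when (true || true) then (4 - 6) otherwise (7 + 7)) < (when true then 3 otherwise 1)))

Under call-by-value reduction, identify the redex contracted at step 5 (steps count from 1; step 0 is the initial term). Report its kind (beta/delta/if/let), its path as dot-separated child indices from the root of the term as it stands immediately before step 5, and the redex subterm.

Answer: delta at 1 : (-2 < 3)

Working:
step 0: (false && ((if (true || true) then (4 - 6) else (7 + 7)) < (if true then 3 else 1)))
step 1: [delta@1.0.0] (false && ((if true then (4 - 6) else (7 + 7)) < (if true then 3 else 1)))
step 2: [if@1.0] (false && ((4 - 6) < (if true then 3 else 1)))
step 3: [delta@1.0] (false && (-2 < (if true then 3 else 1)))
step 4: [if@1.1] (false && (-2 < 3))
step 5: [delta@1] (false && true)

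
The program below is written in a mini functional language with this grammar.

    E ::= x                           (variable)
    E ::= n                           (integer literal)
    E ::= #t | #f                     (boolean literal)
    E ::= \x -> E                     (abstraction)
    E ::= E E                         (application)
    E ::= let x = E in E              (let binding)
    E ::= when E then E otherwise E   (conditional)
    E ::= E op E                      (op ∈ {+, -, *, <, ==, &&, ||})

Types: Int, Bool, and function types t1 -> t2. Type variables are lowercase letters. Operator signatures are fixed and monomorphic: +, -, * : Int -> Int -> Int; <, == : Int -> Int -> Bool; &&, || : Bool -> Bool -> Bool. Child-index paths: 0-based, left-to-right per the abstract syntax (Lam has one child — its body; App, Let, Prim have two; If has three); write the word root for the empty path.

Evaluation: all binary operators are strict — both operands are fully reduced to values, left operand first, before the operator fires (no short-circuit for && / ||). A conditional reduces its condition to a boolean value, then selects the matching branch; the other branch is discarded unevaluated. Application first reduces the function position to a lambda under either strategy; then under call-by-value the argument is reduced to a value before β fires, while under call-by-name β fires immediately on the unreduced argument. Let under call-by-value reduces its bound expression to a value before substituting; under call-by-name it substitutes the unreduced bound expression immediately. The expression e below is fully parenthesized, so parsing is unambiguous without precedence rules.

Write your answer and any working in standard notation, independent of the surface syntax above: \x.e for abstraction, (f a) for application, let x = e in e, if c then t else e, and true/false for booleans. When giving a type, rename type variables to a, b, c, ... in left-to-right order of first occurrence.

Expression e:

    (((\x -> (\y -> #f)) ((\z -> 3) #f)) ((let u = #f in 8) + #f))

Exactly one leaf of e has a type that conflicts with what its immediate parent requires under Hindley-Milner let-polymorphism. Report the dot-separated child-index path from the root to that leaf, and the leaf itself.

Derivation:
\y._ : b -> Bool
\x._ : a -> b -> Bool
\z._ : c -> Int
  unify c -> Int ~ Bool -> d
  unify c ~ Bool
  unify Int ~ d
_ _ : Int
  unify a -> b -> Bool ~ Int -> e
  unify a ~ Int
  unify b -> Bool ~ e
_ _ : b -> Bool
let u : Bool
  unify Int ~ Int
  unify Bool ~ Int
  FAIL: mismatch Bool ~ Int

Answer: 1.1 : false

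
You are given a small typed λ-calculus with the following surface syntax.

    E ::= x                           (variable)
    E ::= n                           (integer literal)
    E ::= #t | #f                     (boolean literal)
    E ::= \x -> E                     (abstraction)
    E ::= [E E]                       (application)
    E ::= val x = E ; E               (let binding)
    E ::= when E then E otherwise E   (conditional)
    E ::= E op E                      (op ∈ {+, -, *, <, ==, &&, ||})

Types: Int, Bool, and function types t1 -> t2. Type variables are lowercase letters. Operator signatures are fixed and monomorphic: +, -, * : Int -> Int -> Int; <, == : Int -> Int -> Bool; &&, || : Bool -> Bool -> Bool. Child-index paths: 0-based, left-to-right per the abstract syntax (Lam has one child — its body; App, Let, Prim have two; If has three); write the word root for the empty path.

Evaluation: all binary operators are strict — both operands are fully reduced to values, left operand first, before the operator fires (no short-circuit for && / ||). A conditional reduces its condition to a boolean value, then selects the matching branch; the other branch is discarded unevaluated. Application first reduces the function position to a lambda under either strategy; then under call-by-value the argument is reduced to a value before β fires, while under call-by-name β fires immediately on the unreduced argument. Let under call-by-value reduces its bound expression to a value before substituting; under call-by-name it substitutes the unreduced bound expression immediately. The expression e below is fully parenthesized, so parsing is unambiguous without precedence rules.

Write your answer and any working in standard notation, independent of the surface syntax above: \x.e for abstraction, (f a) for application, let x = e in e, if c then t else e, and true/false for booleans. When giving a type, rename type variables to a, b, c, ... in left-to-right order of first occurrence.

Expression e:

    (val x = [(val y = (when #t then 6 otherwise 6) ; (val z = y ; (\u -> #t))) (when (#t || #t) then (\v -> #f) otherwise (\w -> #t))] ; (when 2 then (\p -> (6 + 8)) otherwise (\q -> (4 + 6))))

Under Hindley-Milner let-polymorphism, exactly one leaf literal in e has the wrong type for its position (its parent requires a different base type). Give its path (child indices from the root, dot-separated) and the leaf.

Trace:
  unify Bool ~ Bool
  unify Int ~ Int
let y : Int
y : Int
let z : Int
\u._ : a -> Bool
  unify Bool ~ Bool
  unify Bool ~ Bool
  unify Bool ~ Bool
\v._ : b -> Bool
\w._ : c -> Bool
  unify b -> Bool ~ c -> Bool
  unify b ~ c
  unify Bool ~ Bool
  unify a -> Bool ~ (c -> Bool) -> d
  unify a ~ c -> Bool
  unify Bool ~ d
_ _ : Bool
let x : Bool
  unify Int ~ Bool
  FAIL: mismatch Int ~ Bool

Answer: 1.0 : 2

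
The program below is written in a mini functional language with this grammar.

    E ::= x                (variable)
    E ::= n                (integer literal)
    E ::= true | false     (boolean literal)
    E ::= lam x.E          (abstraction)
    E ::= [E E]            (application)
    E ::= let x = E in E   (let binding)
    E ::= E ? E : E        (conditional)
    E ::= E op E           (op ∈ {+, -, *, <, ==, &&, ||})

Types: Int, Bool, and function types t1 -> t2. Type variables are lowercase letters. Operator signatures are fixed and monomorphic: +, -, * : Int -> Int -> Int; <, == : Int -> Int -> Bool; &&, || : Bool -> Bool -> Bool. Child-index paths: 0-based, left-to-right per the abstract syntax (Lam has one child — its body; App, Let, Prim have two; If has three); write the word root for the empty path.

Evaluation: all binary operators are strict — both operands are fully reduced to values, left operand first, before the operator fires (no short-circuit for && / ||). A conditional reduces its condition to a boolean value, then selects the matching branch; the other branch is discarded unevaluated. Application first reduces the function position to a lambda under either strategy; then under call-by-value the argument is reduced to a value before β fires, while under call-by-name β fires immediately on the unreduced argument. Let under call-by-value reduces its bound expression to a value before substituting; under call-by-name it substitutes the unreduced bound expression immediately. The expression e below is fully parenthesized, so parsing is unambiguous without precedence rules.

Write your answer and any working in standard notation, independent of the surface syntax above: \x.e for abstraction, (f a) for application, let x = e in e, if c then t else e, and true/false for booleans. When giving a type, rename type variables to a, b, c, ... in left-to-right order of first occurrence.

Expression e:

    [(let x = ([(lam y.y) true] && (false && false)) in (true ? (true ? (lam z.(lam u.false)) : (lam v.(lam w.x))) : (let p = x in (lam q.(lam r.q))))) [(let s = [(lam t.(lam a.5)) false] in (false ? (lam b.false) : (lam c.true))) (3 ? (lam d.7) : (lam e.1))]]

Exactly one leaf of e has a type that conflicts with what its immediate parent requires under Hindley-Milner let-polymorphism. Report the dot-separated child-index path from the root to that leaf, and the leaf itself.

Trace:
y : a
\y._ : a -> a
  unify a -> a ~ Bool -> b
  unify a ~ Bool
  unify Bool ~ b
_ _ : Bool
  unify Bool ~ Bool
  unify Bool ~ Bool
  unify Bool ~ Bool
  unify Bool ~ Bool
let x : Bool
  unify Bool ~ Bool
  unify Bool ~ Bool
\u._ : d -> Bool
\z._ : c -> d -> Bool
x : Bool
\w._ : f -> Bool
\v._ : e -> f -> Bool
  unify c -> d -> Bool ~ e -> f -> Bool
  unify c ~ e
  unify d -> Bool ~ f -> Bool
  unify d ~ f
  unify Bool ~ Bool
x : Bool
let p : Bool
q : g
\r._ : h -> g
\q._ : g -> h -> g
  unify e -> f -> Bool ~ g -> h -> g
  unify e ~ g
  unify f -> Bool ~ h -> g
  unify f ~ h
  unify Bool ~ g
\a._ : j -> Int
\t._ : i -> j -> Int
  unify i -> j -> Int ~ Bool -> k
  unify i ~ Bool
  unify j -> Int ~ k
_ _ : j -> Int
let s : forall. j -> Int
  unify Bool ~ Bool
\b._ : l -> Bool
\c._ : m -> Bool
  unify l -> Bool ~ m -> Bool
  unify l ~ m
  unify Bool ~ Bool
  unify Int ~ Bool
  FAIL: mismatch Int ~ Bool

Answer: 1.1.0 : 3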